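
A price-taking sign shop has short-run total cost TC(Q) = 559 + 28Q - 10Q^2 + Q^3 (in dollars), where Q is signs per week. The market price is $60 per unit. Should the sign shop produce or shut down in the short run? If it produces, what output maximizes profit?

Variable cost is VC = 28Q - 10Q^2 + Q^3, so AVC = VC/Q = 28 - 10Q + Q^2 and MC = dTC/dQ = 28 - 20Q + 3Q^2.
The AVC parabola has its vertex at Q = 10/2 = 5, where AVC = 28 - 10·5 + 5^2 = $3.
Since P = $60 ≥ min AVC = $3, price covers variable cost and the firm should produce.
P = MC gives -32 - 20Q + 3Q^2 = 0, with roots -4/3 and 8. Take the larger (rising MC): Q* = 8.
Check: AVC at Q = 8 is $12 ≤ P, so revenue covers variable cost.
Profit = P·Q − TC = 60·8 − 655 = -$175, a loss, but smaller than the $559 fixed cost the firm would lose by shutting down.

Produce at Q = 8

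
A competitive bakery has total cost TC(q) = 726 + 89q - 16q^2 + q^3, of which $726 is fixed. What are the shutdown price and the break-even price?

Shutdown price = $25; break-even price = $100

AVC = 89 - 16q + q^2; minimized at q = 8, giving min AVC = $25. That is the shutdown price.
ATC = 726/q + 89 - 16q + q^2. Setting dATC/dq = −726/q^2 − 16 + 2q = 0 gives q = 11 (since 2·11^3 − 16·11^2 = 726).
min ATC = 726/11 + 89 − 16·11 + 11^2 = $100. That is the break-even price.
Between these two prices the firm operates at a loss; above $100 it earns a profit.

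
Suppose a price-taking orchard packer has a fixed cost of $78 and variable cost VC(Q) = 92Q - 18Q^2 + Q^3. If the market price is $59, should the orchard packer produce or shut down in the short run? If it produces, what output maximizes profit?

Produce at Q = 11

Variable cost is VC = 92Q - 18Q^2 + Q^3, so AVC = VC/Q = 92 - 18Q + Q^2 and MC = dTC/dQ = 92 - 36Q + 3Q^2.
The AVC parabola has its vertex at Q = 18/2 = 9, where AVC = 92 - 18·9 + 9^2 = $11.
P = $59 exceeds min AVC = $11, so the firm stays open.
P = MC gives 33 - 36Q + 3Q^2 = 0, with roots 1 and 11. Take the larger (rising MC): Q* = 11.
Check: AVC at Q = 11 is $15 ≤ P, so revenue covers variable cost.
Profit = P·Q − TC = 59·11 − 243 = $406.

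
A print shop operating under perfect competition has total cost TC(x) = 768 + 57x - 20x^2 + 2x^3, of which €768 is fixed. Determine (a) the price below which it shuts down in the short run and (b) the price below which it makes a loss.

Shutdown price = €7; break-even price = €121

Shutdown price = min AVC. AVC = 57 - 20x + 2x^2, with vertex at x = 5 and minimum €7.
ATC = 768/x + 57 - 20x + 2x^2. Setting dATC/dx = −768/x^2 − 20 + 4x = 0 gives x = 8 (since 4·8^3 − 20·8^2 = 768).
min ATC = 768/8 + 57 − 20·8 + 2·8^2 = €121. That is the break-even price.
For €7 ≤ P < €121 the firm produces at a loss; below €7 it shuts down.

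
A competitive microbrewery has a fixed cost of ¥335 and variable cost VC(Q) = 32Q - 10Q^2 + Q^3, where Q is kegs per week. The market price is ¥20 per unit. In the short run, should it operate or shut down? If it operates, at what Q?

From TC, MC = TC'(Q) = 32 - 20Q + 3Q^2 and AVC = VC/Q = 32 - 10Q + Q^2.
AVC is minimized where dAVC/dQ = -10 + 2Q = 0, at Q = 5; min AVC = 32 - 10·5 + 5^2 = ¥7.
Since P = ¥20 ≥ min AVC = ¥7, price covers variable cost and the firm should produce.
Solving P = MC: 12 - 20Q + 3Q^2 = 0 ⇒ Q = 2/3 or 6. On the upward-sloping branch, Q* = 6.
Check: AVC at Q = 6 is ¥8 ≤ P, so revenue covers variable cost.
Profit = P·Q − TC = 20·6 − 383 = -¥263, a loss, but smaller than the ¥335 fixed cost the firm would lose by shutting down.

Produce at Q = 6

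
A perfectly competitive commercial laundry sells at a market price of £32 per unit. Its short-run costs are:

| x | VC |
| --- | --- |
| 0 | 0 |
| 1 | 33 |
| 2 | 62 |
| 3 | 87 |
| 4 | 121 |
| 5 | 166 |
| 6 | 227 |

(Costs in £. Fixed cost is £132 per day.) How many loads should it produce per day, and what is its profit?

Tabulate TR − TC: x=0: -132; x=1: -133; x=2: -130; x=3: -123; x=4: -125; x=5: -138; x=6: -167.
Profit is maximized at x = 3. AVC there is 87/3 = £29 ≤ P, so producing beats shutting down (which would give -£132).

x = 3; profit = -£123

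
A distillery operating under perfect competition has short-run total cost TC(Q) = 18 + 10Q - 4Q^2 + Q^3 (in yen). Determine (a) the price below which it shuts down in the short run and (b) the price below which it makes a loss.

Shutdown price = ¥6; break-even price = ¥13

AVC = 10 - 4Q + Q^2; minimized at Q = 2, giving min AVC = ¥6. That is the shutdown price.
ATC = 18/Q + 10 - 4Q + Q^2. Setting dATC/dQ = −18/Q^2 − 4 + 2Q = 0 gives Q = 3 (since 2·3^3 − 4·3^2 = 18).
min ATC = 18/3 + 10 − 4·3 + 3^2 = ¥13. That is the break-even price.
For ¥6 ≤ P < ¥13 the firm produces at a loss; below ¥6 it shuts down.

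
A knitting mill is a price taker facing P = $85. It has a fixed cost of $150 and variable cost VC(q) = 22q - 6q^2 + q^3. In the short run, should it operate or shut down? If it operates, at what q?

Strip out fixed cost: VC = 22q - 6q^2 + q^3. Then AVC = 22 - 6q + q^2 and MC = 22 - 12q + 3q^2.
AVC is minimized where dAVC/dq = -6 + 2q = 0, at q = 3; min AVC = 22 - 6·3 + 3^2 = $13.
Because $85 ≥ $13, revenue can cover variable cost; the firm operates.
Set P = MC: 85 = 22 - 12q + 3q^2 → -63 - 12q + 3q^2 = 0. The roots are q = -3 and q = 7; the profit-maximizing output is on the rising part of MC, so q* = 7.
Check: AVC at q = 7 is $29 ≤ P, so revenue covers variable cost.
Profit = P·q − TC = 85·7 − 353 = $242.

Produce at q = 7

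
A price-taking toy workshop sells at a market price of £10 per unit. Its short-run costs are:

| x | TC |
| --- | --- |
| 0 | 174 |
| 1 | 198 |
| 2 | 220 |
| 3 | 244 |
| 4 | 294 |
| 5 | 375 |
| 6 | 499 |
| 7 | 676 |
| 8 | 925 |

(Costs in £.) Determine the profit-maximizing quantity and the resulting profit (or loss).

x = 0 (shut down); profit = -£174

Tabulate TR − TC: x=0: -174; x=1: -188; x=2: -200; x=3: -214; x=4: -254; x=5: -325; x=6: -439; x=7: -606; x=8: -845.
Profit is highest at x = 0. Equivalently, the lowest AVC in the table is 46/2 ≈ £23 at x = 2, and P = £10 falls below it — price never covers variable cost, so the firm shuts down and loses only its fixed cost.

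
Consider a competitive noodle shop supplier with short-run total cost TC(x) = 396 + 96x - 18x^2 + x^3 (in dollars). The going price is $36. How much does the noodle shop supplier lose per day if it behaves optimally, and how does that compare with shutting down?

AVC = 96 - 18x + x^2; min AVC = $15 at x = 9. Since P = $36 ≥ min AVC, the firm produces.
With MC = 96 - 36x + 3x^2, P = MC on the upward-sloping part at x* = 10.
TR = 36·10 = 360. TC = 396 + 160 = 556. Profit = 360 − 556 = -$196.
By producing, the firm covers all variable cost plus $200 of fixed cost; shutting down would lose the full $396.

Profit = -$196 at x = 10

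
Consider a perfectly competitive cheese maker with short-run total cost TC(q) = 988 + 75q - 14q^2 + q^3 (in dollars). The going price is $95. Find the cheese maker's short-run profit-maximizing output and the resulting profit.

Profit = -$388 at q = 10

AVC = 75 - 14q + q^2 has its minimum $26 at q = 7; price $95 clears that bar, so the firm operates.
With MC = 75 - 28q + 3q^2, P = MC on the upward-sloping part at q* = 10.
TR = 95·10 = 950. TC = 988 + 350 = 1338. Profit = 950 − 1338 = -$388.
That loss of $388 beats the $988 the firm would lose by shutting down; producing recovers $600 of fixed cost.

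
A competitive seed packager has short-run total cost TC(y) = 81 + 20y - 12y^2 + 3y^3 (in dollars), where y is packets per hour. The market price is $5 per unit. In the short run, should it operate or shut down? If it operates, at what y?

Shut down

From TC, MC = TC'(y) = 20 - 24y + 9y^2 and AVC = VC/y = 20 - 12y + 3y^2.
The AVC parabola has its vertex at y = 12/6 = 2, where AVC = 20 - 12·2 + 3·2^2 = $8.
Since P = $5 < min AVC = $8, price fails to cover variable cost at any output.
Best response: produce nothing and absorb the $81 fixed cost.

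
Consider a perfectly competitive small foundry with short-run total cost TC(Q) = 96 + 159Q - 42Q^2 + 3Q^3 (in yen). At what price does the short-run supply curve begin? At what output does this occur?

¥12 per unit, at Q = 7

The shutdown price is the minimum of AVC. VC = 159Q - 42Q^2 + 3Q^3, so AVC = 159 - 42Q + 3Q^2.
At the minimum of AVC, MC = AVC. MC = 159 - 84Q + 9Q^2; setting MC = AVC gives 6Q^2 - 42Q = 0, so Q = 7. min AVC = 12.
For P < ¥12 the firm produces nothing.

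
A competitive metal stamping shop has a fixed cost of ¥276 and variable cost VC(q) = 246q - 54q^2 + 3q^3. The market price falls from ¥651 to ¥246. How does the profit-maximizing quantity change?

Output falls from 15 to 12

AVC = 246 - 54q + 3q^2, minimized at q = 9 where min AVC = ¥3. MC = 246 - 108q + 9q^2.
At P = ¥651 ≥ min AVC, set P = MC on the rising branch: q = 15.
At P = ¥246 ≥ min AVC, set P = MC: q = 12. The firm stays open but cuts output.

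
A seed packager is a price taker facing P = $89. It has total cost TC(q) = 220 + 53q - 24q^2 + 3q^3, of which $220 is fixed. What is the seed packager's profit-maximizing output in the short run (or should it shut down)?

Produce at q = 6

From TC, MC = TC'(q) = 53 - 48q + 9q^2 and AVC = VC/q = 53 - 24q + 3q^2.
The AVC parabola has its vertex at q = 24/6 = 4, where AVC = 53 - 24·4 + 3·4^2 = $5.
P = $89 exceeds min AVC = $5, so the firm stays open.
Set P = MC: 89 = 53 - 48q + 9q^2 → -36 - 48q + 9q^2 = 0. The roots are q = -2/3 and q = 6; the profit-maximizing output is on the rising part of MC, so q* = 6.
Check: AVC at q = 6 is $17 ≤ P, so revenue covers variable cost.
Profit = P·q − TC = 89·6 − 322 = $212.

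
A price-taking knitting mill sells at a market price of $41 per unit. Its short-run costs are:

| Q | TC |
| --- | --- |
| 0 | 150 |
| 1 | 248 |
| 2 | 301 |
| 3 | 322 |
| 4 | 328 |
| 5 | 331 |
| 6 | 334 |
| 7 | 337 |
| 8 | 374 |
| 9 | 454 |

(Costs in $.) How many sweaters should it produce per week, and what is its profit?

Q = 8; profit = -$46

Profit at each row (π = 41Q − TC): Q=0: -150; Q=1: -207; Q=2: -219; Q=3: -199; Q=4: -164; Q=5: -126; Q=6: -88; Q=7: -50; Q=8: -46; Q=9: -85.
Profit is maximized at Q = 8. AVC there is 224/8 = $28 ≤ P, so producing beats shutting down (which would give -$150).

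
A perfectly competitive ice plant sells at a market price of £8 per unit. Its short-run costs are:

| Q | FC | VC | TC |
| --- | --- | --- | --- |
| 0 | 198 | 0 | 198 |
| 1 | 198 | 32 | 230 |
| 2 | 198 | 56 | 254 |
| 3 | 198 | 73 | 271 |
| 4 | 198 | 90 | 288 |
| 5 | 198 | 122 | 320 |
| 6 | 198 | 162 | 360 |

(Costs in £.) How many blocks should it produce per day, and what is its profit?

Q = 0 (shut down); profit = -£198

Tabulate TR − TC: Q=0: -198; Q=1: -222; Q=2: -238; Q=3: -247; Q=4: -256; Q=5: -280; Q=6: -312.
Profit is highest at Q = 0. Equivalently, the lowest AVC in the table is 90/4 ≈ £22.50 at Q = 4, and P = £8 falls below it — price never covers variable cost, so the firm shuts down and loses only its fixed cost.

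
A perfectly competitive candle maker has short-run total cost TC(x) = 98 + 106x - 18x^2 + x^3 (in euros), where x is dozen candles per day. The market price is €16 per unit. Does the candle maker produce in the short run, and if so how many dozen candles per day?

Variable cost is VC = 106x - 18x^2 + x^3, so AVC = VC/x = 106 - 18x + x^2 and MC = dTC/dx = 106 - 36x + 3x^2.
AVC is minimized where dAVC/dx = -18 + 2x = 0, at x = 9; min AVC = 106 - 18·9 + 9^2 = €25.
With P < min AVC (€16 < €25), every unit sold adds to the loss.
Shutting down limits the loss to fixed cost, €98.

Shut down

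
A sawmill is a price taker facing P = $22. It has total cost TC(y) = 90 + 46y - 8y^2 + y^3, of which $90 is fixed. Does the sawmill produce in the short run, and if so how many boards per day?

Shut down

Strip out fixed cost: VC = 46y - 8y^2 + y^3. Then AVC = 46 - 8y + y^2 and MC = 46 - 16y + 3y^2.
The AVC parabola has its vertex at y = 8/2 = 4, where AVC = 46 - 8·4 + 4^2 = $30.
P = $22 lies below min AVC = $30; no output level covers variable cost.
Best response: produce nothing and absorb the $90 fixed cost.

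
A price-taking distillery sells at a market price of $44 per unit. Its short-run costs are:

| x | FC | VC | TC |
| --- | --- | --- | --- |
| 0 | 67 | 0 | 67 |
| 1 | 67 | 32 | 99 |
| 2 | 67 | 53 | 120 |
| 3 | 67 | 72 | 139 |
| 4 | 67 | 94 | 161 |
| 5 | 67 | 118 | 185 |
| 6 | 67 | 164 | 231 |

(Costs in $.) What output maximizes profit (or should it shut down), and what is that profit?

x = 5; profit = $35

Compute π = P·x − TC at each output: x=0: -67; x=1: -55; x=2: -32; x=3: -7; x=4: 15; x=5: 35; x=6: 33.
Profit is maximized at x = 5. AVC there is 118/5 = $23.60 ≤ P, so producing beats shutting down (which would give -$67).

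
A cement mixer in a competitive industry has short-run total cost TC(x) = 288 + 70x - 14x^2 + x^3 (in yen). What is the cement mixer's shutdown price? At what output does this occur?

The shutdown price is the minimum of AVC. VC = 70x - 14x^2 + x^3, so AVC = 70 - 14x + x^2.
At the minimum of AVC, MC = AVC. MC = 70 - 28x + 3x^2; setting MC = AVC gives 2x^2 - 14x = 0, so x = 7. min AVC = 21.
For P < ¥21 the firm produces nothing.

¥21 per unit, at x = 7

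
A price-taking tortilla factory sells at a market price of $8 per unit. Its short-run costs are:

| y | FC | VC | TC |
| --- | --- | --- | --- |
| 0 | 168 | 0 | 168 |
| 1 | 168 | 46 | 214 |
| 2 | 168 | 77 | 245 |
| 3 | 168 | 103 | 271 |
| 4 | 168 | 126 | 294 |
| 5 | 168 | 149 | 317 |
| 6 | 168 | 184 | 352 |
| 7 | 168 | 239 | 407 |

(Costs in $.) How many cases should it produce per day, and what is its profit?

Tabulate TR − TC: y=0: -168; y=1: -206; y=2: -229; y=3: -247; y=4: -262; y=5: -277; y=6: -304; y=7: -351.
Profit is highest at y = 0. Equivalently, the lowest AVC in the table is 149/5 ≈ $29.80 at y = 5, and P = $8 falls below it — price never covers variable cost, so the firm shuts down and loses only its fixed cost.

y = 0 (shut down); profit = -$168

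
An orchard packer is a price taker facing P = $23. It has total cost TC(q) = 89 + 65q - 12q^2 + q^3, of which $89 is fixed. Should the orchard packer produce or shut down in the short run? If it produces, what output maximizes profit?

Shut down

From TC, MC = TC'(q) = 65 - 24q + 3q^2 and AVC = VC/q = 65 - 12q + q^2.
The AVC parabola has its vertex at q = 12/2 = 6, where AVC = 65 - 12·6 + 6^2 = $29.
With P < min AVC ($23 < $29), every unit sold adds to the loss.
Shutting down limits the loss to fixed cost, $89.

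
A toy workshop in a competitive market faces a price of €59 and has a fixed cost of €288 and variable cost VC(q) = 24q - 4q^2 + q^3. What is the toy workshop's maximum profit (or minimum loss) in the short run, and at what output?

AVC = 24 - 4q + q^2 has its minimum €20 at q = 2; price €59 clears that bar, so the firm operates.
MC = 24 - 8q + 3q^2. Setting P = MC and taking the root on the rising branch gives q* = 5.
TR = 59·5 = 295. TC = 288 + 145 = 433. Profit = 295 − 433 = -€138.
By producing, the firm covers all variable cost plus €150 of fixed cost; shutting down would lose the full €288.

Profit = -€138 at q = 5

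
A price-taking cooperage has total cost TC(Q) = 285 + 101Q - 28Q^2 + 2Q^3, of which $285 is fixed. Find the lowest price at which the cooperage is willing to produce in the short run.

$3 per unit

Short-run supply begins at min AVC. From VC = 101Q - 28Q^2 + 2Q^3, AVC = 101 - 28Q + 2Q^2.
dAVC/dQ = -28 + 4Q = 0 gives Q = 7. min AVC = 101 - 28·7 + 2·7^2 = 3.
So the shutdown price is $3.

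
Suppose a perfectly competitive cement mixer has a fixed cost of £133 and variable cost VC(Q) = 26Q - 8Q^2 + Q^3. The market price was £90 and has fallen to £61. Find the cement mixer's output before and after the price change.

AVC = 26 - 8Q + Q^2, minimized at Q = 4 where min AVC = £10. MC = 26 - 16Q + 3Q^2.
At P = £90 ≥ min AVC, set P = MC on the rising branch: Q = 8.
At P = £61 ≥ min AVC, set P = MC: Q = 7. The firm stays open but cuts output.

Output falls from 8 to 7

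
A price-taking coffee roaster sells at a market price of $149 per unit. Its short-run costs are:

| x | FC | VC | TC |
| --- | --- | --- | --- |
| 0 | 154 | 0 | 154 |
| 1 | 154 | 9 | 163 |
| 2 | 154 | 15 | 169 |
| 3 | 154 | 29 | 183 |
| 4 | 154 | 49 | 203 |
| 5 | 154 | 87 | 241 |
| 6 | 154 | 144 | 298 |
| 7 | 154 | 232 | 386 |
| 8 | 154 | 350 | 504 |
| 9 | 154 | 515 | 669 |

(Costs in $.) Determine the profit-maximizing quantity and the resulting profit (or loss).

Profit at each row (π = 149x − TC): x=0: -154; x=1: -14; x=2: 129; x=3: 264; x=4: 393; x=5: 504; x=6: 596; x=7: 657; x=8: 688; x=9: 672.
Profit is maximized at x = 8. AVC there is 350/8 = $43.75 ≤ P, so producing beats shutting down (which would give -$154).

x = 8; profit = $688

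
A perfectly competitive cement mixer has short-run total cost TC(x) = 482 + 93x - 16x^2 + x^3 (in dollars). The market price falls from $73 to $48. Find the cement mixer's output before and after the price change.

AVC = 93 - 16x + x^2, minimized at x = 8 where min AVC = $29. MC = 93 - 32x + 3x^2.
With P = $73 above the shutdown price, P = MC gives x = 10.
At P = $48 ≥ min AVC, set P = MC: x = 9. The firm stays open but cuts output.

Output falls from 10 to 9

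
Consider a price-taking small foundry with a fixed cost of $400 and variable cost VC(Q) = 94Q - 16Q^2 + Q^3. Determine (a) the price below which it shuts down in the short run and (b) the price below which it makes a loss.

AVC = 94 - 16Q + Q^2; minimized at Q = 8, giving min AVC = $30. That is the shutdown price.
ATC = 400/Q + 94 - 16Q + Q^2. Setting dATC/dQ = −400/Q^2 − 16 + 2Q = 0 gives Q = 10 (since 2·10^3 − 16·10^2 = 400).
min ATC = 400/10 + 94 − 16·10 + 10^2 = $74. That is the break-even price.
For $30 ≤ P < $74 the firm produces at a loss; below $30 it shuts down.

Shutdown price = $30; break-even price = $74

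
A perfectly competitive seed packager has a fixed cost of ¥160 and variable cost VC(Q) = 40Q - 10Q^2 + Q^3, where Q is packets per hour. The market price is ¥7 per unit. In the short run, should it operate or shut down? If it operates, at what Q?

From TC, MC = TC'(Q) = 40 - 20Q + 3Q^2 and AVC = VC/Q = 40 - 10Q + Q^2.
AVC hits its minimum where MC = AVC, at Q = 5, giving min AVC = 40 - 10·5 + 5^2 = ¥15.
P = ¥7 lies below min AVC = ¥15; no output level covers variable cost.
Shutting down limits the loss to fixed cost, ¥160.

Shut down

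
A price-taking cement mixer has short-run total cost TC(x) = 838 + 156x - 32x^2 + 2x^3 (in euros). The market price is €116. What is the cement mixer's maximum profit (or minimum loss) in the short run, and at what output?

Profit = -€38 at x = 10

AVC = 156 - 32x + 2x^2; min AVC = €28 at x = 8. Since P = €116 ≥ min AVC, the firm produces.
With MC = 156 - 64x + 6x^2, P = MC on the upward-sloping part at x* = 10.
TR = 116·10 = 1160. TC = 838 + 360 = 1198. Profit = 1160 − 1198 = -€38.
That loss of €38 beats the €838 the firm would lose by shutting down; producing recovers €800 of fixed cost.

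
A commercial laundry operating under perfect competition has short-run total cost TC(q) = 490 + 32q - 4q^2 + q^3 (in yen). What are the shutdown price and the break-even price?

Shutdown price = ¥28; break-even price = ¥123

AVC = 32 - 4q + q^2; minimized at q = 2, giving min AVC = ¥28. That is the shutdown price.
ATC = 490/q + 32 - 4q + q^2. Setting dATC/dq = −490/q^2 − 4 + 2q = 0 gives q = 7 (since 2·7^3 − 4·7^2 = 490).
min ATC = 490/7 + 32 − 4·7 + 7^2 = ¥123. That is the break-even price.
Between these two prices the firm operates at a loss; above ¥123 it earns a profit.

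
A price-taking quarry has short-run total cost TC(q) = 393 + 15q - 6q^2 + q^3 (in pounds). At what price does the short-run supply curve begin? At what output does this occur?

£6 per unit, at q = 3

The firm shuts down when price falls below the minimum of average variable cost. AVC = VC/q = 15 - 6q + q^2.
dAVC/dq = -6 + 2q = 0 gives q = 3. min AVC = 15 - 6·3 + 3^2 = 6.
For P < £6 the firm produces nothing.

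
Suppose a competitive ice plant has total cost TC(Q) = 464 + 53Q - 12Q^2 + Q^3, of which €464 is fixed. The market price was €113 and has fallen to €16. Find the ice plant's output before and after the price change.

AVC = 53 - 12Q + Q^2, minimized at Q = 6 where min AVC = €17. MC = 53 - 24Q + 3Q^2.
With P = €113 above the shutdown price, P = MC gives Q = 10.
At P = €16 < min AVC = €17, price no longer covers variable cost at any output, so the firm shuts down: Q = 0.

Output falls from 10 to 0 (the firm shuts down)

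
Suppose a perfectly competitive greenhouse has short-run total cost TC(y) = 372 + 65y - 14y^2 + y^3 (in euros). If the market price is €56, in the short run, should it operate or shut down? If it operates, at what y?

Produce at y = 9

Variable cost is VC = 65y - 14y^2 + y^3, so AVC = VC/y = 65 - 14y + y^2 and MC = dTC/dy = 65 - 28y + 3y^2.
AVC hits its minimum where MC = AVC, at y = 7, giving min AVC = 65 - 14·7 + 7^2 = €16.
Since P = €56 ≥ min AVC = €16, price covers variable cost and the firm should produce.
P = MC gives 9 - 28y + 3y^2 = 0, with roots 1/3 and 9. Take the larger (rising MC): y* = 9.
Check: AVC at y = 9 is €20 ≤ P, so revenue covers variable cost.
Profit = P·y − TC = 56·9 − 552 = -€48, a loss, but smaller than the €372 fixed cost the firm would lose by shutting down.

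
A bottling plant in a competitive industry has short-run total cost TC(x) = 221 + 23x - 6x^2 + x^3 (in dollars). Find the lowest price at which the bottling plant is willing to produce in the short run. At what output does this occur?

Short-run supply begins at min AVC. From VC = 23x - 6x^2 + x^3, AVC = 23 - 6x + x^2.
At the minimum of AVC, MC = AVC. MC = 23 - 12x + 3x^2; setting MC = AVC gives 2x^2 - 6x = 0, so x = 3. min AVC = 14.
For P < $14 the firm produces nothing.

$14 per unit, at x = 3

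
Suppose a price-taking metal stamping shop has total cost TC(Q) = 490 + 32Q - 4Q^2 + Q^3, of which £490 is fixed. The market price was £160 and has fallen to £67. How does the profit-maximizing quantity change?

Output falls from 8 to 5

MC = 32 - 8Q + 3Q^2; the shutdown threshold is min AVC = £28 (at Q = 2).
At P = £160 ≥ min AVC, set P = MC on the rising branch: Q = 8.
At P = £67 ≥ min AVC, set P = MC: Q = 5. The firm stays open but cuts output.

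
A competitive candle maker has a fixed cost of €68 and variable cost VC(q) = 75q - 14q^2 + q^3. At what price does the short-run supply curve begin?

Short-run supply begins at min AVC. From VC = 75q - 14q^2 + q^3, AVC = 75 - 14q + q^2.
At the minimum of AVC, MC = AVC. MC = 75 - 28q + 3q^2; setting MC = AVC gives 2q^2 - 14q = 0, so q = 7. min AVC = 26.
The firm shuts down for any P below €26.

€26 per unit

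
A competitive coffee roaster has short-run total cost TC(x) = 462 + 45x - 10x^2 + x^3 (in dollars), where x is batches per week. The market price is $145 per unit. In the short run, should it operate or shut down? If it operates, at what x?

Variable cost is VC = 45x - 10x^2 + x^3, so AVC = VC/x = 45 - 10x + x^2 and MC = dTC/dx = 45 - 20x + 3x^2.
AVC is minimized where dAVC/dx = -10 + 2x = 0, at x = 5; min AVC = 45 - 10·5 + 5^2 = $20.
Since P = $145 ≥ min AVC = $20, price covers variable cost and the firm should produce.
Solving P = MC: -100 - 20x + 3x^2 = 0 ⇒ x = -10/3 or 10. On the upward-sloping branch, x* = 10.
Check: AVC at x = 10 is $45 ≤ P, so revenue covers variable cost.
Profit = P·x − TC = 145·10 − 912 = $538.

Produce at x = 10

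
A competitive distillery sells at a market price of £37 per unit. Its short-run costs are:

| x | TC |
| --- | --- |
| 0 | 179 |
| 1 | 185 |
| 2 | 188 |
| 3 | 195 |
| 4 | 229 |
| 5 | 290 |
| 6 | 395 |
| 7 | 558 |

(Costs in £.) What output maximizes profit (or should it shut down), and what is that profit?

Tabulate TR − TC: x=0: -179; x=1: -148; x=2: -114; x=3: -84; x=4: -81; x=5: -105; x=6: -173; x=7: -299.
Profit is maximized at x = 4. AVC there is 50/4 = £12.50 ≤ P, so producing beats shutting down (which would give -£179).

x = 4; profit = -£81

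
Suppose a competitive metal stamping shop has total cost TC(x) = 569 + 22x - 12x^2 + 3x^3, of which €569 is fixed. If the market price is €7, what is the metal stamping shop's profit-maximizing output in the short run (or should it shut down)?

Variable cost is VC = 22x - 12x^2 + 3x^3, so AVC = VC/x = 22 - 12x + 3x^2 and MC = dTC/dx = 22 - 24x + 9x^2.
AVC hits its minimum where MC = AVC, at x = 2, giving min AVC = 22 - 12·2 + 3·2^2 = €10.
With P < min AVC (€7 < €10), every unit sold adds to the loss.
Shutting down limits the loss to fixed cost, €569.

Shut down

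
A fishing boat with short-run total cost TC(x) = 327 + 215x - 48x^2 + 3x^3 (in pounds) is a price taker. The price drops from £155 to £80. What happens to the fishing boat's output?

MC = 215 - 96x + 9x^2; the shutdown threshold is min AVC = £23 (at x = 8).
With P = £155 above the shutdown price, P = MC gives x = 10.
At P = £80 ≥ min AVC, set P = MC: x = 9. The firm stays open but cuts output.

Output falls from 10 to 9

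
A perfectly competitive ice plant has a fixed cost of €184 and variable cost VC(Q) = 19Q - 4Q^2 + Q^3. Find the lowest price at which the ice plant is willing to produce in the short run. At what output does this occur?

€15 per unit, at Q = 2

The shutdown price is the minimum of AVC. VC = 19Q - 4Q^2 + Q^3, so AVC = 19 - 4Q + Q^2.
dAVC/dQ = -4 + 2Q = 0 gives Q = 2. min AVC = 19 - 4·2 + 2^2 = 15.
So the shutdown price is €15.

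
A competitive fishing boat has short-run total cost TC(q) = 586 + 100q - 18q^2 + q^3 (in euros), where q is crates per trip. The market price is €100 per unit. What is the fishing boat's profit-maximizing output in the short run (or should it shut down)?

Strip out fixed cost: VC = 100q - 18q^2 + q^3. Then AVC = 100 - 18q + q^2 and MC = 100 - 36q + 3q^2.
AVC hits its minimum where MC = AVC, at q = 9, giving min AVC = 100 - 18·9 + 9^2 = €19.
Since P = €100 ≥ min AVC = €19, price covers variable cost and the firm should produce.
Solving P = MC: -36q + 3q^2 = 0 ⇒ q = 0 or 12. On the upward-sloping branch, q* = 12.
Check: AVC at q = 12 is €28 ≤ P, so revenue covers variable cost.
Profit = P·q − TC = 100·12 − 922 = €278.

Produce at q = 12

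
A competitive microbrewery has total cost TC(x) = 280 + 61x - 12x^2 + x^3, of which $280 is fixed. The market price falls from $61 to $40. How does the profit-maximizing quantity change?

Output falls from 8 to 7

AVC = 61 - 12x + x^2, minimized at x = 6 where min AVC = $25. MC = 61 - 24x + 3x^2.
With P = $61 above the shutdown price, P = MC gives x = 8.
At P = $40 ≥ min AVC, set P = MC: x = 7. The firm stays open but cuts output.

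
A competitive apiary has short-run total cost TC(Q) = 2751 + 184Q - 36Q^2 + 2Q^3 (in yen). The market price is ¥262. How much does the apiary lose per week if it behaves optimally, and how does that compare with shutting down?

AVC = 184 - 36Q + 2Q^2 has its minimum ¥22 at Q = 9; price ¥262 clears that bar, so the firm operates.
MC = 184 - 72Q + 6Q^2. Setting P = MC and taking the root on the rising branch gives Q* = 13.
TR = 262·13 = 3406. TC = 2751 + 702 = 3453. Profit = 3406 − 3453 = -¥47.
By producing, the firm covers all variable cost plus ¥2704 of fixed cost; shutting down would lose the full ¥2751.

Profit = -¥47 at Q = 13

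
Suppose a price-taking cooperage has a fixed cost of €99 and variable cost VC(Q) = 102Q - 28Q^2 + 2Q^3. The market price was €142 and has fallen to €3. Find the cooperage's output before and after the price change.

MC = 102 - 56Q + 6Q^2; the shutdown threshold is min AVC = €4 (at Q = 7).
With P = €142 above the shutdown price, P = MC gives Q = 10.
At P = €3 < min AVC = €4, price no longer covers variable cost at any output, so the firm shuts down: Q = 0.

Output falls from 10 to 0 (the firm shuts down)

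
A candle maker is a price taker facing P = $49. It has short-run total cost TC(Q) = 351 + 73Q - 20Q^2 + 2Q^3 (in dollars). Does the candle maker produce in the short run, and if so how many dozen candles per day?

From TC, MC = TC'(Q) = 73 - 40Q + 6Q^2 and AVC = VC/Q = 73 - 20Q + 2Q^2.
AVC hits its minimum where MC = AVC, at Q = 5, giving min AVC = 73 - 20·5 + 2·5^2 = $23.
P = $49 exceeds min AVC = $23, so the firm stays open.
Solving P = MC: 24 - 40Q + 6Q^2 = 0 ⇒ Q = 2/3 or 6. On the upward-sloping branch, Q* = 6.
Check: AVC at Q = 6 is $25 ≤ P, so revenue covers variable cost.
Profit = P·Q − TC = 49·6 − 501 = -$207, a loss, but smaller than the $351 fixed cost the firm would lose by shutting down.

Produce at Q = 6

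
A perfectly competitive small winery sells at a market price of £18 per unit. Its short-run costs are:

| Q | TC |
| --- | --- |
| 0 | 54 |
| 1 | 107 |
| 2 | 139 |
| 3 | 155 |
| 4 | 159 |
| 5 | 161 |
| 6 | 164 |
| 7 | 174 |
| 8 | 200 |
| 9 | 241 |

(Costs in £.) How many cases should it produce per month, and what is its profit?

Q = 7; profit = -£48

Profit at each row (π = 18Q − TC): Q=0: -54; Q=1: -89; Q=2: -103; Q=3: -101; Q=4: -87; Q=5: -71; Q=6: -56; Q=7: -48; Q=8: -56; Q=9: -79.
Profit is maximized at Q = 7. AVC there is 120/7 = £17.14 ≤ P, so producing beats shutting down (which would give -£54).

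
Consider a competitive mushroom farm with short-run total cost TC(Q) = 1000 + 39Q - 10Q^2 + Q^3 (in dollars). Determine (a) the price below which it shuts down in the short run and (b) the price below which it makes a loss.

Shutdown price = $14; break-even price = $139

Shutdown price = min AVC. AVC = 39 - 10Q + Q^2, with vertex at Q = 5 and minimum $14.
ATC = 1000/Q + 39 - 10Q + Q^2. Setting dATC/dQ = −1000/Q^2 − 10 + 2Q = 0 gives Q = 10 (since 2·10^3 − 10·10^2 = 1000).
min ATC = 1000/10 + 39 − 10·10 + 10^2 = $139. That is the break-even price.
For $14 ≤ P < $139 the firm produces at a loss; below $14 it shuts down.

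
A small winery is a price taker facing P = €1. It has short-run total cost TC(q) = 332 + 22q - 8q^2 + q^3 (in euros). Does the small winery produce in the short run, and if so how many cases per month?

Variable cost is VC = 22q - 8q^2 + q^3, so AVC = VC/q = 22 - 8q + q^2 and MC = dTC/dq = 22 - 16q + 3q^2.
The AVC parabola has its vertex at q = 8/2 = 4, where AVC = 22 - 8·4 + 4^2 = €6.
P = €1 lies below min AVC = €6; no output level covers variable cost.
The firm minimizes its loss by shutting down and losing only its fixed cost of €332.

Shut down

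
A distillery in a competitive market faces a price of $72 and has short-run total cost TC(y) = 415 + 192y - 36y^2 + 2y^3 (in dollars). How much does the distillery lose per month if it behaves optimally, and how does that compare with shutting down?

Profit = -$15 at y = 10

AVC = 192 - 36y + 2y^2 has its minimum $30 at y = 9; price $72 clears that bar, so the firm operates.
MC = 192 - 72y + 6y^2. Setting P = MC and taking the root on the rising branch gives y* = 10.
TR = 72·10 = 720. TC = 415 + 320 = 735. Profit = 720 − 735 = -$15.
Shutting down would mean losing the fixed cost of $415, so operating at a loss of $15 is better by $400.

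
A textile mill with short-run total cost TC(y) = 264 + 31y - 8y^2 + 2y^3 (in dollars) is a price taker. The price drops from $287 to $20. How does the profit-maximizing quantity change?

Output falls from 8 to 0 (the firm shuts down)

AVC = 31 - 8y + 2y^2, minimized at y = 2 where min AVC = $23. MC = 31 - 16y + 6y^2.
With P = $287 above the shutdown price, P = MC gives y = 8.
At P = $20 < min AVC = $23, price no longer covers variable cost at any output, so the firm shuts down: y = 0.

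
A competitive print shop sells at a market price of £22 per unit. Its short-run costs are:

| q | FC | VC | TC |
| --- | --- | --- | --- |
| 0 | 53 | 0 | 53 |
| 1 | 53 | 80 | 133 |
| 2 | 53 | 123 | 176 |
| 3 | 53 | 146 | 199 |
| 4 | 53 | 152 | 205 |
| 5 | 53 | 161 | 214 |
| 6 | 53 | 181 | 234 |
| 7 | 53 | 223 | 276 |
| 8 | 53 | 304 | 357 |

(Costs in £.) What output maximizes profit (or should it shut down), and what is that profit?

q = 0 (shut down); profit = -£53

Profit at each row (π = 22q − TC): q=0: -53; q=1: -111; q=2: -132; q=3: -133; q=4: -117; q=5: -104; q=6: -102; q=7: -122; q=8: -181.
Profit is highest at q = 0. Equivalently, the lowest AVC in the table is 181/6 ≈ £30.17 at q = 6, and P = £22 falls below it — price never covers variable cost, so the firm shuts down and loses only its fixed cost.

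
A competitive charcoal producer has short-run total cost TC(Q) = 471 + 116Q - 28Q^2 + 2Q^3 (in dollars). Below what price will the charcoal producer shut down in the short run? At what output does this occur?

The firm shuts down when price falls below the minimum of average variable cost. AVC = VC/Q = 116 - 28Q + 2Q^2.
At the minimum of AVC, MC = AVC. MC = 116 - 56Q + 6Q^2; setting MC = AVC gives 4Q^2 - 28Q = 0, so Q = 7. min AVC = 18.
So the shutdown price is $18.

$18 per unit, at Q = 7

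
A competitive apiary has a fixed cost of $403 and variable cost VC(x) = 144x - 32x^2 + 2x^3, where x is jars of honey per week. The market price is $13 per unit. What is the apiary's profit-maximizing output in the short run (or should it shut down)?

Variable cost is VC = 144x - 32x^2 + 2x^3, so AVC = VC/x = 144 - 32x + 2x^2 and MC = dTC/dx = 144 - 64x + 6x^2.
AVC is minimized where dAVC/dx = -32 + 4x = 0, at x = 8; min AVC = 144 - 32·8 + 2·8^2 = $16.
P = $13 lies below min AVC = $16; no output level covers variable cost.
The firm minimizes its loss by shutting down and losing only its fixed cost of $403.

Shut down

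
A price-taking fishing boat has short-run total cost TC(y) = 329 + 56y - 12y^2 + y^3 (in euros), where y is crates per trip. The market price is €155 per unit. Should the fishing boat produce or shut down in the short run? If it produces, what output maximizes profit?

Produce at y = 11

From TC, MC = TC'(y) = 56 - 24y + 3y^2 and AVC = VC/y = 56 - 12y + y^2.
AVC hits its minimum where MC = AVC, at y = 6, giving min AVC = 56 - 12·6 + 6^2 = €20.
Since P = €155 ≥ min AVC = €20, price covers variable cost and the firm should produce.
Solving P = MC: -99 - 24y + 3y^2 = 0 ⇒ y = -3 or 11. On the upward-sloping branch, y* = 11.
Check: AVC at y = 11 is €45 ≤ P, so revenue covers variable cost.
Profit = P·y − TC = 155·11 − 824 = €881.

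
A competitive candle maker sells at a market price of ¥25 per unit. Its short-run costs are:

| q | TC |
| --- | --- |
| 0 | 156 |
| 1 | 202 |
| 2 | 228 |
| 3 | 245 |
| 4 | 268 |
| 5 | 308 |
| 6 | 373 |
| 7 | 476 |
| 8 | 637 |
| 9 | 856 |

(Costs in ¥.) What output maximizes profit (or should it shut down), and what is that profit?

Profit at each row (π = 25q − TC): q=0: -156; q=1: -177; q=2: -178; q=3: -170; q=4: -168; q=5: -183; q=6: -223; q=7: -301; q=8: -437; q=9: -631.
Profit is highest at q = 0. Equivalently, the lowest AVC in the table is 112/4 ≈ ¥28 at q = 4, and P = ¥25 falls below it — price never covers variable cost, so the firm shuts down and loses only its fixed cost.

q = 0 (shut down); profit = -¥156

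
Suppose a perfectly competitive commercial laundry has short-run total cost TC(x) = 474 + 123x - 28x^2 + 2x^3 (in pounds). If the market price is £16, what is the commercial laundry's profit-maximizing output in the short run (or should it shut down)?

Variable cost is VC = 123x - 28x^2 + 2x^3, so AVC = VC/x = 123 - 28x + 2x^2 and MC = dTC/dx = 123 - 56x + 6x^2.
The AVC parabola has its vertex at x = 28/4 = 7, where AVC = 123 - 28·7 + 2·7^2 = £25.
P = £16 lies below min AVC = £25; no output level covers variable cost.
The firm minimizes its loss by shutting down and losing only its fixed cost of £474.

Shut down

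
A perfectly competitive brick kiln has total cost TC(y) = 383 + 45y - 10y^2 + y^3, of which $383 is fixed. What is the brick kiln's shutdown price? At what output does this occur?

$20 per unit, at y = 5

The firm shuts down when price falls below the minimum of average variable cost. AVC = VC/y = 45 - 10y + y^2.
dAVC/dy = -10 + 2y = 0 gives y = 5. min AVC = 45 - 10·5 + 5^2 = 20.
So the shutdown price is $20.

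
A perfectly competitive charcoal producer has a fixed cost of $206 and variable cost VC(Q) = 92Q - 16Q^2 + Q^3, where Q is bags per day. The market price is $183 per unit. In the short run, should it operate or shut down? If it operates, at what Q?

Produce at Q = 13

Strip out fixed cost: VC = 92Q - 16Q^2 + Q^3. Then AVC = 92 - 16Q + Q^2 and MC = 92 - 32Q + 3Q^2.
AVC is minimized where dAVC/dQ = -16 + 2Q = 0, at Q = 8; min AVC = 92 - 16·8 + 8^2 = $28.
Because $183 ≥ $28, revenue can cover variable cost; the firm operates.
P = MC gives -91 - 32Q + 3Q^2 = 0, with roots -7/3 and 13. Take the larger (rising MC): Q* = 13.
Check: AVC at Q = 13 is $53 ≤ P, so revenue covers variable cost.
Profit = P·Q − TC = 183·13 − 895 = $1484.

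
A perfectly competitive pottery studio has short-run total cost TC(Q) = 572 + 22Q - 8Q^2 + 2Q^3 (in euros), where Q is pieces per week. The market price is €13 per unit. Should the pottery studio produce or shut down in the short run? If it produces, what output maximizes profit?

Shut down

Strip out fixed cost: VC = 22Q - 8Q^2 + 2Q^3. Then AVC = 22 - 8Q + 2Q^2 and MC = 22 - 16Q + 6Q^2.
AVC is minimized where dAVC/dQ = -8 + 4Q = 0, at Q = 2; min AVC = 22 - 8·2 + 2·2^2 = €14.
With P < min AVC (€13 < €14), every unit sold adds to the loss.
Shutting down limits the loss to fixed cost, €572.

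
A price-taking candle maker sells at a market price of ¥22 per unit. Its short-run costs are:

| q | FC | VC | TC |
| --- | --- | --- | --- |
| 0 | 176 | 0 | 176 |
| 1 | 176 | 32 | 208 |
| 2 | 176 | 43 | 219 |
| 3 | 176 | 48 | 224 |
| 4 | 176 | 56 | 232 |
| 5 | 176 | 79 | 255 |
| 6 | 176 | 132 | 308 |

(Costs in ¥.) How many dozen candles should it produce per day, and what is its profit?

Tabulate TR − TC: q=0: -176; q=1: -186; q=2: -175; q=3: -158; q=4: -144; q=5: -145; q=6: -176.
Profit is maximized at q = 4. AVC there is 56/4 = ¥14 ≤ P, so producing beats shutting down (which would give -¥176).

q = 4; profit = -¥144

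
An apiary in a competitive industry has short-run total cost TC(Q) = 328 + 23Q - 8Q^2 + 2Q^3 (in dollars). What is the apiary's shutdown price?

The firm shuts down when price falls below the minimum of average variable cost. AVC = VC/Q = 23 - 8Q + 2Q^2.
At the minimum of AVC, MC = AVC. MC = 23 - 16Q + 6Q^2; setting MC = AVC gives 4Q^2 - 8Q = 0, so Q = 2. min AVC = 15.
For P < $15 the firm produces nothing.

$15 per unit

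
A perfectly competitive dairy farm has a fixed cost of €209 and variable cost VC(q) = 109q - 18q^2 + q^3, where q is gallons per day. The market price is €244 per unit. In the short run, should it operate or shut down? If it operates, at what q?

Strip out fixed cost: VC = 109q - 18q^2 + q^3. Then AVC = 109 - 18q + q^2 and MC = 109 - 36q + 3q^2.
AVC hits its minimum where MC = AVC, at q = 9, giving min AVC = 109 - 18·9 + 9^2 = €28.
P = €244 exceeds min AVC = €28, so the firm stays open.
Set P = MC: 244 = 109 - 36q + 3q^2 → -135 - 36q + 3q^2 = 0. The roots are q = -3 and q = 15; the profit-maximizing output is on the rising part of MC, so q* = 15.
Check: AVC at q = 15 is €64 ≤ P, so revenue covers variable cost.
Profit = P·q − TC = 244·15 − 1169 = €2491.

Produce at q = 15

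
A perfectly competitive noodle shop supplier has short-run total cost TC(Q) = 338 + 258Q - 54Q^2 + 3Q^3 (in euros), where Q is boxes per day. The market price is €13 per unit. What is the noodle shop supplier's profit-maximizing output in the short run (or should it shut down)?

From TC, MC = TC'(Q) = 258 - 108Q + 9Q^2 and AVC = VC/Q = 258 - 54Q + 3Q^2.
AVC is minimized where dAVC/dQ = -54 + 6Q = 0, at Q = 9; min AVC = 258 - 54·9 + 3·9^2 = €15.
With P < min AVC (€13 < €15), every unit sold adds to the loss.
The firm minimizes its loss by shutting down and losing only its fixed cost of €338.

Shut down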